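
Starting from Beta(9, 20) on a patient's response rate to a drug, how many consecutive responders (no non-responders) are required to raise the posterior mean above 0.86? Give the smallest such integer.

k = 114

After k responders and 0 non-responders the posterior is Beta(9+k, 20), with mean (9+k)/(9+20+k).
Set (9+k)/(29+k) > 0.86 and solve: k > (0.86·29 − 9)/(1 − 0.86) = 113.857.
The smallest integer exceeding 113.857 is 114.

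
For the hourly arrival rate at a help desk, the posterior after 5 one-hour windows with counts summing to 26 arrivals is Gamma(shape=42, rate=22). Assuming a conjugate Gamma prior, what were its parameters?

Gamma(shape=16, rate=17)

Gamma–Poisson conjugacy: posterior shape = α + Σxᵢ, posterior rate = β + n.
So α = 42 − 26 = 16 and β = 22 − 5 = 17.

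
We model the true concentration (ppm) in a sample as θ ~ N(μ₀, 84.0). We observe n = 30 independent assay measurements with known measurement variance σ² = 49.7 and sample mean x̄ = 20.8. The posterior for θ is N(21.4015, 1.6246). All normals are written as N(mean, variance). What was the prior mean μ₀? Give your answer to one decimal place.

The posterior mean is a precision-weighted average: μ_n = (τ₀μ₀ + τ_data·x̄)/(τ₀+τ_data), with τ₀=1/σ₀² and τ_data=n/σ².
Here τ₀ = 1/84.0 = 0.011905 and τ_data = 30/49.7 = 0.603622, so τ_n = 0.615527.
Rearranging for μ₀: μ₀ = (μ_n·τ_n − τ_data·x̄)/τ₀ = (21.4015·0.615527 − 0.603622·20.8) / 0.011905 = 0.617863/0.011905 ≈ 51.9.

μ₀ = 51.9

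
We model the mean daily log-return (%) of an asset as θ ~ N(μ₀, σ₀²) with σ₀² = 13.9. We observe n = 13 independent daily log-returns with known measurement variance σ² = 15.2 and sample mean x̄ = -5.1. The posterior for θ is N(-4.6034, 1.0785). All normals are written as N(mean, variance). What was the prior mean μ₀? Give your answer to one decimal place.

The posterior mean is a precision-weighted average: μ_n = (τ₀μ₀ + τ_data·x̄)/(τ₀+τ_data), with τ₀=1/σ₀² and τ_data=n/σ².
Here τ₀ = 1/13.9 = 0.071942 and τ_data = 13/15.2 = 0.855263, so τ_n = 0.927205.
Rearranging for μ₀: μ₀ = (μ_n·τ_n − τ_data·x̄)/τ₀ = (-4.6034·0.927205 − 0.855263·-5.1) / 0.071942 = 0.093546/0.071942 ≈ 1.3.

μ₀ = 1.3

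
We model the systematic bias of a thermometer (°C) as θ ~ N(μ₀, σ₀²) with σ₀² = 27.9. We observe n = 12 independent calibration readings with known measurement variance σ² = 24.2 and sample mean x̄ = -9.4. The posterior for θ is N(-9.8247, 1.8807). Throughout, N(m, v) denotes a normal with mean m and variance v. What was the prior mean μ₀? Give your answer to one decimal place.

With known observation variance, the Normal–Normal posterior has precision τ_n = τ₀ + n/σ² and mean μ_n = (τ₀μ₀ + (n/σ²)x̄)/τ_n.
Here τ₀ = 1/27.9 = 0.035842 and τ_data = 12/24.2 = 0.495868, so τ_n = 0.531710.
Rearranging for μ₀: μ₀ = (μ_n·τ_n − τ_data·x̄)/τ₀ = (-9.8247·0.531710 − 0.495868·-9.4) / 0.035842 = -0.562732/0.035842 ≈ -15.7.

μ₀ = -15.7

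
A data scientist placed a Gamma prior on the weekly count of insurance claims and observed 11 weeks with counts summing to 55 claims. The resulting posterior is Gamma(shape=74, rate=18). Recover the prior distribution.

A Gamma(α, β) prior (rate parametrization) on a Poisson rate with n observations summing to S gives posterior Gamma(α+S, β+n).
So α = 74 − 55 = 19 and β = 18 − 11 = 7.

Gamma(shape=19, rate=7)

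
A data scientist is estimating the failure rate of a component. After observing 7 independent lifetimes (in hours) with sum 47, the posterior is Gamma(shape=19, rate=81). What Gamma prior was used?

Gamma(shape=12, rate=34)

For an exponential likelihood with a Gamma(α, β) prior on the rate, n observations with total T give posterior Gamma(α+n, β+T).
So α = 19 − 7 = 12 and β = 81 − 47 = 34.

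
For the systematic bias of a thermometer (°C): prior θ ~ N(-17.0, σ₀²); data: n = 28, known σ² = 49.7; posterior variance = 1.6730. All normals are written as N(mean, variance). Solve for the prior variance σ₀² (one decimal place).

σ₀² = 29.1

For the Normal–Normal model with known σ², precisions add: τ_n = τ₀ + n/σ².
So 1/σ₀² = 1/1.6730 − 28/49.7 = 0.597729 − 0.563380 = 0.034349.
Hence σ₀² = 1/0.034349 ≈ 29.1.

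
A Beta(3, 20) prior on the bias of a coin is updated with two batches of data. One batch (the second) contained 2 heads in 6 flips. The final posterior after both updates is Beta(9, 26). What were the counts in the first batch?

4 heads and 2 tails

Because Beta–binomial updating is additive in the counts, the combined data contributed (α_post−α_prior, β_post−β_prior) successes and failures.
Total across both batches: 9−3=6 heads, 26−20=6 tails.
Subtract the second batch: 6−2=4 heads and 6−4=2 tails.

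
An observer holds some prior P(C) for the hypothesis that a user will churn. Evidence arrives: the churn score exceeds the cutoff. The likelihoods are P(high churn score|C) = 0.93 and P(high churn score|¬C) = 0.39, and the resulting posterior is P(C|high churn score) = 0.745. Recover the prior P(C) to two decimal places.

P(C) = 0.55

Bayes' rule in odds form gives O(C|E) = O(C)·[P(E|C)/P(E|¬C)], hence O(C) = O(C|E)/LR.
Posterior odds = 0.745/(1−0.745) = 2.9216. LR = 0.93/0.39 = 2.3846.
Prior odds = 2.9216/2.3846 = 1.2252, so P(C) = 1.2252/(1+1.2252) ≈ 0.55.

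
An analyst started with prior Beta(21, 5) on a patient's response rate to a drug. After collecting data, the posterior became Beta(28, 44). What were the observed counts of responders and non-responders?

Beta is conjugate to the binomial likelihood: posterior = Beta(a+s, b+f).
So s = 28 − 21 = 7 and f = 44 − 5 = 39.

7 responders and 39 non-responders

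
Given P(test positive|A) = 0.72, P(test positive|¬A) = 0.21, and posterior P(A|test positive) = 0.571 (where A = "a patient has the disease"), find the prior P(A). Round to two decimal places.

P(A) = 0.28

In odds form, posterior odds = prior odds × likelihood ratio, so prior odds = posterior odds ÷ LR.
Posterior odds = 0.571/(1−0.571) = 1.3310. LR = 0.72/0.21 = 3.4286.
Prior odds = 1.3310/3.4286 = 0.3882, so P(A) = 0.3882/(1+0.3882) ≈ 0.28.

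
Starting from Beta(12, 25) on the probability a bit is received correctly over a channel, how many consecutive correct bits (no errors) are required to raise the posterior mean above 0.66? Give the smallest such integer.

k = 37

After k correct bits and 0 errors the posterior is Beta(12+k, 25), with mean (12+k)/(12+25+k).
Set (12+k)/(37+k) > 0.66 and solve: k > (0.66·37 − 12)/(1 − 0.66) = 36.529.
The smallest integer exceeding 36.529 is 37, and checking k=37: (49)/(74) = 0.6622 > 0.66.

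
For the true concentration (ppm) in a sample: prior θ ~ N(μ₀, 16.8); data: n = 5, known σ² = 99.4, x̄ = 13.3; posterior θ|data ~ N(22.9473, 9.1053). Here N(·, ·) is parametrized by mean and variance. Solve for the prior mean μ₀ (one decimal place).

The posterior mean is a precision-weighted average: μ_n = (τ₀μ₀ + τ_data·x̄)/(τ₀+τ_data), with τ₀=1/σ₀² and τ_data=n/σ².
Here τ₀ = 1/16.8 = 0.059524 and τ_data = 5/99.4 = 0.050302, so τ_n = 0.109826.
Rearranging for μ₀: μ₀ = (μ_n·τ_n − τ_data·x̄)/τ₀ = (22.9473·0.109826 − 0.050302·13.3) / 0.059524 = 1.851194/0.059524 ≈ 31.1.

μ₀ = 31.1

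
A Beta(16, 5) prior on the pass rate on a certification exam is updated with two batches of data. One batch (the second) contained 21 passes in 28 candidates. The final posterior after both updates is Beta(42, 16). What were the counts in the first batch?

Because Beta–binomial updating is additive in the counts, the combined data contributed (α_post−α_prior, β_post−β_prior) successes and failures.
Total across both batches: 42−16=26 passes, 16−5=11 failures.
Subtract the second batch: 26−21=5 passes and 11−7=4 failures.

5 passes and 4 failures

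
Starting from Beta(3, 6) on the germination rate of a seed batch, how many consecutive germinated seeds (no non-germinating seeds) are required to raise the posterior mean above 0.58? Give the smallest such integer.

k = 6

After k germinated seeds and 0 non-germinating seeds the posterior is Beta(3+k, 6), with mean (3+k)/(3+6+k).
Set (3+k)/(9+k) > 0.58 and solve: k > (0.58·9 − 3)/(1 − 0.58) = 5.286.
The smallest integer exceeding 5.286 is 6.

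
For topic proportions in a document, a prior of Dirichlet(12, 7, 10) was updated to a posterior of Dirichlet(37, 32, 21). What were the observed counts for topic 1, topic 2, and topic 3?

counts (25, 25, 11)

For a Dirichlet(α) prior with multinomial counts c, the posterior is Dirichlet(α + c) componentwise.
Counts are posterior − prior componentwise: 37−12=25, 32−7=25, 21−10=11.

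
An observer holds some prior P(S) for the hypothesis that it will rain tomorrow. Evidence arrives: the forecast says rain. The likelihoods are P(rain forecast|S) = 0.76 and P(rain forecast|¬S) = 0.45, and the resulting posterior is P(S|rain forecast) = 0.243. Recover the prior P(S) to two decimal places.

In odds form, posterior odds = prior odds × likelihood ratio, so prior odds = posterior odds ÷ LR.
Posterior odds = 0.243/(1−0.243) = 0.3210. LR = 0.76/0.45 = 1.6889.
Prior odds = 0.3210/1.6889 = 0.1901, so P(S) = 0.1901/(1+0.1901) ≈ 0.16.

P(S) = 0.16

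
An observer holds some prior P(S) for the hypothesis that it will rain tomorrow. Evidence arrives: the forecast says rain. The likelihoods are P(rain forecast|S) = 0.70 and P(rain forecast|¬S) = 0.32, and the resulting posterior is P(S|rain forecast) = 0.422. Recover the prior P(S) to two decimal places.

P(S) = 0.25

In odds form, posterior odds = prior odds × likelihood ratio, so prior odds = posterior odds ÷ LR.
Posterior odds = 0.422/(1−0.422) = 0.7301. LR = 0.70/0.32 = 2.1875.
Prior odds = 0.7301/2.1875 = 0.3338, so P(S) = 0.3338/(1+0.3338) ≈ 0.25.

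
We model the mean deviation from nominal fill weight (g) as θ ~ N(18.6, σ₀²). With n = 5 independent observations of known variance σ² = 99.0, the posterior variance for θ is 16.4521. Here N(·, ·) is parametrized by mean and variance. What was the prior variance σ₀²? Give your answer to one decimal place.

For the Normal–Normal model with known σ², precisions add: τ_n = τ₀ + n/σ².
So 1/σ₀² = 1/16.4521 − 5/99.0 = 0.060783 − 0.050505 = 0.010278.
Hence σ₀² = 1/0.010278 ≈ 97.3.

σ₀² = 97.3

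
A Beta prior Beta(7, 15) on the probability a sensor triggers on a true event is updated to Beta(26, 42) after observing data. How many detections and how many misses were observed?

Beta is conjugate to the binomial likelihood: posterior = Beta(α+s, β+f).
So s = 26 − 7 = 19 and f = 42 − 15 = 27.

19 detections and 27 misses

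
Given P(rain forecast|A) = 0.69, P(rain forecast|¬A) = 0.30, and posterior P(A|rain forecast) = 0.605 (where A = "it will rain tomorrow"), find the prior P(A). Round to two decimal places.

Bayes' rule in odds form gives O(A|E) = O(A)·[P(E|A)/P(E|¬A)], hence O(A) = O(A|E)/LR.
Posterior odds = 0.605/(1−0.605) = 1.5316. LR = 0.69/0.30 = 2.3000.
Prior odds = 1.5316/2.3000 = 0.6659, so P(A) = 0.6659/(1+0.6659) ≈ 0.40.

P(A) = 0.40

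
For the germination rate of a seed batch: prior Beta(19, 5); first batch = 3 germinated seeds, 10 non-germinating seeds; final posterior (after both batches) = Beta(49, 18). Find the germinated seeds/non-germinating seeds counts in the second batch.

Because Beta–binomial updating is additive in the counts, the combined data contributed (α_post−α_prior, β_post−β_prior) successes and failures.
Total across both batches: 49−19=30 germinated seeds, 18−5=13 non-germinating seeds.
Subtract the first batch: 30−3=27 germinated seeds and 13−10=3 non-germinating seeds.

27 germinated seeds and 3 non-germinating seeds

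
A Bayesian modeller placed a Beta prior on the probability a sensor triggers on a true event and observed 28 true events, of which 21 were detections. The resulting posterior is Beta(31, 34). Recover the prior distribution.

A Beta(a, b) prior with s successes and f failures in binomial data gives a Beta(a+s, b+f) posterior.
So a = 31 − 21 = 10 and b = 34 − 7 = 27.

Beta(10, 27)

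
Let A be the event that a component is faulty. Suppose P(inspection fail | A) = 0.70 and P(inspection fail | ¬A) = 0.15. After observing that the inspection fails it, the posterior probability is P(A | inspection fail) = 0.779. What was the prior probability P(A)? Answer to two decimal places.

P(A) = 0.43

In odds form, posterior odds = prior odds × likelihood ratio, so prior odds = posterior odds ÷ LR.
Posterior odds = 0.779/(1−0.779) = 3.5249. LR = 0.70/0.15 = 4.6667.
Prior odds = 3.5249/4.6667 = 0.7553, so P(A) = 0.7553/(1+0.7553) ≈ 0.43.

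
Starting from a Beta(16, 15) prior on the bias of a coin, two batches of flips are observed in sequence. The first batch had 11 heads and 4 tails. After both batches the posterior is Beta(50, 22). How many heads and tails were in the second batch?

Because Beta–binomial updating is additive in the counts, the combined data contributed (α_post−α_prior, β_post−β_prior) successes and failures.
Total across both batches: 50−16=34 heads, 22−15=7 tails.
Subtract the first batch: 34−11=23 heads and 7−4=3 tails.

23 heads and 3 tails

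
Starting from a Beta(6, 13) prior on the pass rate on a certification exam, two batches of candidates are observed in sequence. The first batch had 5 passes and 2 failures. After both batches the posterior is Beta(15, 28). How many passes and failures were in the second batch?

4 passes and 13 failures

Sequential conjugate updates are equivalent to a single update on the pooled data, so total successes = posterior α − prior α and total failures = posterior β − prior β.
Total across both batches: 15−6=9 passes, 28−13=15 failures.
Subtract the first batch: 9−5=4 passes and 15−2=13 failures.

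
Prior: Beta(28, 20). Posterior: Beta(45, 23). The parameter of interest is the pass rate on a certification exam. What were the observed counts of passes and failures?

Under Beta–binomial conjugacy the posterior parameters are (a+s, b+f).
Match parameters: s=45−28=17, f=23−20=3.

17 passes and 3 failures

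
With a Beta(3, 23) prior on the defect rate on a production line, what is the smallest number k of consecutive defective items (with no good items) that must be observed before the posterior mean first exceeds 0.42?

After k defective items and 0 good items the posterior is Beta(3+k, 23), with mean (3+k)/(3+23+k).
Set (3+k)/(26+k) > 0.42 and solve: k > (0.42·26 − 3)/(1 − 0.42) = 13.655.
The smallest integer exceeding 13.655 is 14.

k = 14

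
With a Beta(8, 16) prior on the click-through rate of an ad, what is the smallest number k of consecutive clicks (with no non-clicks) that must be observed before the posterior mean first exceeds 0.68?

After k clicks and 0 non-clicks the posterior is Beta(8+k, 16), with mean (8+k)/(8+16+k).
Set (8+k)/(24+k) > 0.68 and solve: k > (0.68·24 − 8)/(1 − 0.68) = 26.000.
The smallest integer exceeding 26.000 is 27, and checking k=27: (35)/(51) = 0.6863 > 0.68.

k = 27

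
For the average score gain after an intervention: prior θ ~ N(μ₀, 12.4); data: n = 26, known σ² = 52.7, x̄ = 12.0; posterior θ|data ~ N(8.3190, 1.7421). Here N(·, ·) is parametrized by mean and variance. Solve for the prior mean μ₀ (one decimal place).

μ₀ = -14.2

The posterior mean is a precision-weighted average: μ_n = (τ₀μ₀ + τ_data·x̄)/(τ₀+τ_data), with τ₀=1/σ₀² and τ_data=n/σ².
Here τ₀ = 1/12.4 = 0.080645 and τ_data = 26/52.7 = 0.493359, so τ_n = 0.574004.
Rearranging for μ₀: μ₀ = (μ_n·τ_n − τ_data·x̄)/τ₀ = (8.3190·0.574004 − 0.493359·12.0) / 0.080645 = -1.145169/0.080645 ≈ -14.2.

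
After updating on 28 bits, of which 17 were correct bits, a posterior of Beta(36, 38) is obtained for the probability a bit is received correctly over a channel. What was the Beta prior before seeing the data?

A Beta(a, b) prior with s successes and f failures in binomial data gives a Beta(a+s, b+f) posterior.
Subtract the data counts: 36−17=19, 38−11=27.

Beta(19, 27)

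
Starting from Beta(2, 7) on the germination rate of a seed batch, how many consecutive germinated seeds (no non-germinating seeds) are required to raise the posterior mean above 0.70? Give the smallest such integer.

k = 15

After k germinated seeds and 0 non-germinating seeds the posterior is Beta(2+k, 7), with mean (2+k)/(2+7+k).
Set (2+k)/(9+k) > 0.70 and solve: k > (0.70·9 − 2)/(1 − 0.70) = 14.333.
The smallest integer exceeding 14.333 is 15, and checking k=15: (17)/(24) = 0.7083 > 0.70.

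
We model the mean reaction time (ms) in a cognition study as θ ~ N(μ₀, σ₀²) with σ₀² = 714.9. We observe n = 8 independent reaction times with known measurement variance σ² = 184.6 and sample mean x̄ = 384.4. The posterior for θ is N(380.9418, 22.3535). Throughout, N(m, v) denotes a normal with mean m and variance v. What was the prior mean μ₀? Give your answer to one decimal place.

μ₀ = 273.8

The posterior mean is a precision-weighted average: μ_n = (τ₀μ₀ + τ_data·x̄)/(τ₀+τ_data), with τ₀=1/σ₀² and τ_data=n/σ².
Here τ₀ = 1/714.9 = 0.001399 and τ_data = 8/184.6 = 0.043337, so τ_n = 0.044736.
Rearranging for μ₀: μ₀ = (μ_n·τ_n − τ_data·x̄)/τ₀ = (380.9418·0.044736 − 0.043337·384.4) / 0.001399 = 0.383070/0.001399 ≈ 273.8.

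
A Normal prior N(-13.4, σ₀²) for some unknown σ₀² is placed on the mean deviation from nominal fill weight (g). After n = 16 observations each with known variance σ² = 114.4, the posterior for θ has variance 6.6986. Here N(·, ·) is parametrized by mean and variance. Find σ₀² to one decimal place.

σ₀² = 106.1

Posterior precision equals prior precision plus data precision: 1/σ_n² = 1/σ₀² + n/σ².
So 1/σ₀² = 1/6.6986 − 16/114.4 = 0.149285 − 0.139860 = 0.009425.
Hence σ₀² = 1/0.009425 ≈ 106.1.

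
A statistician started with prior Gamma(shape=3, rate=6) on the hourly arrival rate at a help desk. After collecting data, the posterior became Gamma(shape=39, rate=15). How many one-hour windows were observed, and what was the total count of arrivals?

A Gamma(α, β) prior (rate parametrization) on a Poisson rate with n observations summing to S gives posterior Gamma(α+S, β+n).
Matching: Σxᵢ = 39 − 3 = 36 and n = 15 − 6 = 9.

n = 9 one-hour windows with total 36 arrivals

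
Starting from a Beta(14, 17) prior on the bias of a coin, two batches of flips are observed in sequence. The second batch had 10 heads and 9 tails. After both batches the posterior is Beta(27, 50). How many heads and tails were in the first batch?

3 heads and 24 tails

Because Beta–binomial updating is additive in the counts, the combined data contributed (α_post−α_prior, β_post−β_prior) successes and failures.
Total across both batches: 27−14=13 heads, 50−17=33 tails.
Subtract the second batch: 13−10=3 heads and 33−9=24 tails.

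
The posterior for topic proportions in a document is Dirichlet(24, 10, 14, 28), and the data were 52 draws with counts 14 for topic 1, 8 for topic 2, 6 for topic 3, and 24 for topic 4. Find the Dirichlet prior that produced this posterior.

Dirichlet(10, 2, 8, 4)

For a Dirichlet(α) prior with multinomial counts c, the posterior is Dirichlet(α + c) componentwise.
Subtract each count from the matching posterior parameter: 24−14=10, 10−8=2, 14−6=8, 28−24=4.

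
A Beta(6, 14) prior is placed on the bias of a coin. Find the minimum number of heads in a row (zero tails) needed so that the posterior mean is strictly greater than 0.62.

k = 17

After k heads and 0 tails the posterior is Beta(6+k, 14), with mean (6+k)/(6+14+k).
Set (6+k)/(20+k) > 0.62 and solve: k > (0.62·20 − 6)/(1 − 0.62) = 16.842.
The smallest integer exceeding 16.842 is 17, and checking k=17: (23)/(37) = 0.6216 > 0.62.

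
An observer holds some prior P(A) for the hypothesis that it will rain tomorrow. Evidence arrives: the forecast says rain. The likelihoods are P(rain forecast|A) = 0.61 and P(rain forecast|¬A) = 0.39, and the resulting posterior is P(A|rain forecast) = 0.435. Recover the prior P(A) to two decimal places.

In odds form, posterior odds = prior odds × likelihood ratio, so prior odds = posterior odds ÷ LR.
Posterior odds = 0.435/(1−0.435) = 0.7699. LR = 0.61/0.39 = 1.5641.
Prior odds = 0.7699/1.5641 = 0.4922, so P(A) = 0.4922/(1+0.4922) ≈ 0.33.

P(A) = 0.33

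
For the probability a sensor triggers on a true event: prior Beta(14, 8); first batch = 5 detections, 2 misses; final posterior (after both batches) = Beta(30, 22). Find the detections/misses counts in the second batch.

11 detections and 12 misses

Sequential conjugate updates are equivalent to a single update on the pooled data, so total successes = posterior α − prior α and total failures = posterior β − prior β.
Total across both batches: 30−14=16 detections, 22−8=14 misses.
Subtract the first batch: 16−5=11 detections and 14−2=12 misses.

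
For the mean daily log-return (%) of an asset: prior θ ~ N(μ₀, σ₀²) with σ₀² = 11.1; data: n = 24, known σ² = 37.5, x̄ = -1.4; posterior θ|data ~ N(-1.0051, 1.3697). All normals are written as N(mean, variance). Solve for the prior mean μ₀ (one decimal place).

The posterior mean is a precision-weighted average: μ_n = (τ₀μ₀ + τ_data·x̄)/(τ₀+τ_data), with τ₀=1/σ₀² and τ_data=n/σ².
Here τ₀ = 1/11.1 = 0.090090 and τ_data = 24/37.5 = 0.640000, so τ_n = 0.730090.
Rearranging for μ₀: μ₀ = (μ_n·τ_n − τ_data·x̄)/τ₀ = (-1.0051·0.730090 − 0.640000·-1.4) / 0.090090 = 0.162187/0.090090 ≈ 1.8.

μ₀ = 1.8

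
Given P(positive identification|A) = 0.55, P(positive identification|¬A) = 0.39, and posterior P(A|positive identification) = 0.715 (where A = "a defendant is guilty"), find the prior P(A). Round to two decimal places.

P(A) = 0.64

In odds form, posterior odds = prior odds × likelihood ratio, so prior odds = posterior odds ÷ LR.
Posterior odds = 0.715/(1−0.715) = 2.5088. LR = 0.55/0.39 = 1.4103.
Prior odds = 2.5088/1.4103 = 1.7789, so P(A) = 1.7789/(1+1.7789) ≈ 0.64.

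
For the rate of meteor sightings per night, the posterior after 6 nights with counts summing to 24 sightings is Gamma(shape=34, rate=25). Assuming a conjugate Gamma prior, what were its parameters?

Gamma(shape=10, rate=19)

Gamma–Poisson conjugacy: posterior shape = α + Σxᵢ, posterior rate = β + n.
So α = 34 − 24 = 10 and β = 25 − 6 = 19.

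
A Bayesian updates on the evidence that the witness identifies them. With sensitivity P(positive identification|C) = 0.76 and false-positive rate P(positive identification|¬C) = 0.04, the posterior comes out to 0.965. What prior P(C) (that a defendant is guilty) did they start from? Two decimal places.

In odds form, posterior odds = prior odds × likelihood ratio, so prior odds = posterior odds ÷ LR.
Posterior odds = 0.965/(1−0.965) = 27.5714. LR = 0.76/0.04 = 19.0000.
Prior odds = 27.5714/19.0000 = 1.4511, so P(C) = 1.4511/(1+1.4511) ≈ 0.59.

P(C) = 0.59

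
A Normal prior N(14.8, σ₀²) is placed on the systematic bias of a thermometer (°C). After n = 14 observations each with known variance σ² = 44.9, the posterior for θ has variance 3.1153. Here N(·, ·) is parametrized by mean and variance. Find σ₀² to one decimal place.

σ₀² = 108.8

Posterior precision equals prior precision plus data precision: 1/σ_n² = 1/σ₀² + n/σ².
So 1/σ₀² = 1/3.1153 − 14/44.9 = 0.320996 − 0.311804 = 0.009192.
Hence σ₀² = 1/0.009192 ≈ 108.8.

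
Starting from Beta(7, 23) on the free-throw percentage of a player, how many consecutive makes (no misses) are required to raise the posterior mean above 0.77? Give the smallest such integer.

k = 71

After k makes and 0 misses the posterior is Beta(7+k, 23), with mean (7+k)/(7+23+k).
Set (7+k)/(30+k) > 0.77 and solve: k > (0.77·30 − 7)/(1 − 0.77) = 70.000.
The smallest integer exceeding 70.000 is 71.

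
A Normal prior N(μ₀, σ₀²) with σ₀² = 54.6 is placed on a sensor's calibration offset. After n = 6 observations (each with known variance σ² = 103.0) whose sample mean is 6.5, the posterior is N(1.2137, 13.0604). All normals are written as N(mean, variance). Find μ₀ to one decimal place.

μ₀ = -15.6

The posterior mean is a precision-weighted average: μ_n = (τ₀μ₀ + τ_data·x̄)/(τ₀+τ_data), with τ₀=1/σ₀² and τ_data=n/σ².
Here τ₀ = 1/54.6 = 0.018315 and τ_data = 6/103.0 = 0.058252, so τ_n = 0.076567.
Rearranging for μ₀: μ₀ = (μ_n·τ_n − τ_data·x̄)/τ₀ = (1.2137·0.076567 − 0.058252·6.5) / 0.018315 = -0.285709/0.018315 ≈ -15.6.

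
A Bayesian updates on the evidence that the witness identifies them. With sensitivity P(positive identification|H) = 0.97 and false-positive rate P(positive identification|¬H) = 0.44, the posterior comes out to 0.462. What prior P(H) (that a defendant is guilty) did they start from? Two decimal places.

In odds form, posterior odds = prior odds × likelihood ratio, so prior odds = posterior odds ÷ LR.
Posterior odds = 0.462/(1−0.462) = 0.8587. LR = 0.97/0.44 = 2.2045.
Prior odds = 0.8587/2.2045 = 0.3895, so P(H) = 0.3895/(1+0.3895) ≈ 0.28.

P(H) = 0.28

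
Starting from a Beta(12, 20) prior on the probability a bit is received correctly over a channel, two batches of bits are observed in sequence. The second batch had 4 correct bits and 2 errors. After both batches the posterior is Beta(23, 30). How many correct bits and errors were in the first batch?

7 correct bits and 8 errors

Because Beta–binomial updating is additive in the counts, the combined data contributed (α_post−α_prior, β_post−β_prior) successes and failures.
Total across both batches: 23−12=11 correct bits, 30−20=10 errors.
Subtract the second batch: 11−4=7 correct bits and 10−2=8 errors.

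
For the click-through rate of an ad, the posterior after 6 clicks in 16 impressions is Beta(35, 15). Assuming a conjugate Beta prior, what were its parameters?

Beta is conjugate to the binomial likelihood: posterior = Beta(a+s, b+f).
Subtract the data counts: 35−6=29, 15−10=5.

Beta(29, 5)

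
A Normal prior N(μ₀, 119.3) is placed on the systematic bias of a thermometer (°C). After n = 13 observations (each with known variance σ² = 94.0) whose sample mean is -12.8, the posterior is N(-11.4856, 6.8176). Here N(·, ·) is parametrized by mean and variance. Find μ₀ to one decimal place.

μ₀ = 10.2

The posterior mean is a precision-weighted average: μ_n = (τ₀μ₀ + τ_data·x̄)/(τ₀+τ_data), with τ₀=1/σ₀² and τ_data=n/σ².
Here τ₀ = 1/119.3 = 0.008382 and τ_data = 13/94.0 = 0.138298, so τ_n = 0.146680.
Rearranging for μ₀: μ₀ = (μ_n·τ_n − τ_data·x̄)/τ₀ = (-11.4856·0.146680 − 0.138298·-12.8) / 0.008382 = 0.085507/0.008382 ≈ 10.2.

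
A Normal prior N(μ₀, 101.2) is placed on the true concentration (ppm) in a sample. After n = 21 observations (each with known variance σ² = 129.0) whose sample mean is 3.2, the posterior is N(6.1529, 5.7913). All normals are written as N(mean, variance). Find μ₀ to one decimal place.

The posterior mean is a precision-weighted average: μ_n = (τ₀μ₀ + τ_data·x̄)/(τ₀+τ_data), with τ₀=1/σ₀² and τ_data=n/σ².
Here τ₀ = 1/101.2 = 0.009881 and τ_data = 21/129.0 = 0.162791, so τ_n = 0.172672.
Rearranging for μ₀: μ₀ = (μ_n·τ_n − τ_data·x̄)/τ₀ = (6.1529·0.172672 − 0.162791·3.2) / 0.009881 = 0.541502/0.009881 ≈ 54.8.

μ₀ = 54.8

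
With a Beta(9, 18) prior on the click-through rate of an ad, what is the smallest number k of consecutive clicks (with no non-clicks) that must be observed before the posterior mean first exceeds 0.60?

After k clicks and 0 non-clicks the posterior is Beta(9+k, 18), with mean (9+k)/(9+18+k).
Set (9+k)/(27+k) > 0.60 and solve: k > (0.60·27 − 9)/(1 − 0.60) = 18.000.
The smallest integer exceeding 18.000 is 19, and checking k=19: (28)/(46) = 0.6087 > 0.60.

k = 19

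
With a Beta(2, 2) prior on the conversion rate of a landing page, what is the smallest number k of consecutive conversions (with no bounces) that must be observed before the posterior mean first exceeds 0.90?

k = 17

After k conversions and 0 bounces the posterior is Beta(2+k, 2), with mean (2+k)/(2+2+k).
Set (2+k)/(4+k) > 0.90 and solve: k > (0.90·4 − 2)/(1 − 0.90) = 16.000.
The smallest integer exceeding 16.000 is 17.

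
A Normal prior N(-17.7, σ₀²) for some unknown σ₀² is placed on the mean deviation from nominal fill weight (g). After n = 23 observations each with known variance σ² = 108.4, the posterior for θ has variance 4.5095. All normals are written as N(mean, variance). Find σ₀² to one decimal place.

Posterior precision equals prior precision plus data precision: 1/σ_n² = 1/σ₀² + n/σ².
So 1/σ₀² = 1/4.5095 − 23/108.4 = 0.221754 − 0.212177 = 0.009577.
Hence σ₀² = 1/0.009577 ≈ 104.4.

σ₀² = 104.4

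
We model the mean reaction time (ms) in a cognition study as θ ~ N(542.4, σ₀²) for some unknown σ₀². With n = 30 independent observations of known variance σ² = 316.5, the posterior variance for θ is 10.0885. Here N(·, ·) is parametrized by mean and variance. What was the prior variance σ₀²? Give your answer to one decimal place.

For the Normal–Normal model with known σ², precisions add: τ_n = τ₀ + n/σ².
So 1/σ₀² = 1/10.0885 − 30/316.5 = 0.099123 − 0.094787 = 0.004336.
Hence σ₀² = 1/0.004336 ≈ 230.6.

σ₀² = 230.6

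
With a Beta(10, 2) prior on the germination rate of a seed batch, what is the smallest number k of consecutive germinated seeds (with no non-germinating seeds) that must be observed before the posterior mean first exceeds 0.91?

k = 11

After k germinated seeds and 0 non-germinating seeds the posterior is Beta(10+k, 2), with mean (10+k)/(10+2+k).
Set (10+k)/(12+k) > 0.91 and solve: k > (0.91·12 − 10)/(1 − 0.91) = 10.222.
The smallest integer exceeding 10.222 is 11, and checking k=11: (21)/(23) = 0.9130 > 0.91.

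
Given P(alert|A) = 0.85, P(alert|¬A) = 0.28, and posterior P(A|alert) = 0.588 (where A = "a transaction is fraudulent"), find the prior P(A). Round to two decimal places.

In odds form, posterior odds = prior odds × likelihood ratio, so prior odds = posterior odds ÷ LR.
Posterior odds = 0.588/(1−0.588) = 1.4272. LR = 0.85/0.28 = 3.0357.
Prior odds = 1.4272/3.0357 = 0.4701, so P(A) = 0.4701/(1+0.4701) ≈ 0.32.

P(A) = 0.32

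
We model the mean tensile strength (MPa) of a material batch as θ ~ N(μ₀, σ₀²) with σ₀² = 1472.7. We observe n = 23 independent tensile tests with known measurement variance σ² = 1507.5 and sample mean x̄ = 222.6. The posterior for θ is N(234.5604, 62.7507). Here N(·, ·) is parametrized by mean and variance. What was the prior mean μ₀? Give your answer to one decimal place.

μ₀ = 503.3

The posterior mean is a precision-weighted average: μ_n = (τ₀μ₀ + τ_data·x̄)/(τ₀+τ_data), with τ₀=1/σ₀² and τ_data=n/σ².
Here τ₀ = 1/1472.7 = 0.000679 and τ_data = 23/1507.5 = 0.015257, so τ_n = 0.015936.
Rearranging for μ₀: μ₀ = (μ_n·τ_n − τ_data·x̄)/τ₀ = (234.5604·0.015936 − 0.015257·222.6) / 0.000679 = 0.341746/0.000679 ≈ 503.3.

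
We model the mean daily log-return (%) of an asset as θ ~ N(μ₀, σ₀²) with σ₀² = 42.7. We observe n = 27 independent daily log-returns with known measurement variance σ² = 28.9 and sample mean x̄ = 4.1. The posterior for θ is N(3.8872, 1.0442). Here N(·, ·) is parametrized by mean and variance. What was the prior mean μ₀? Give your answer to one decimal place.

The posterior mean is a precision-weighted average: μ_n = (τ₀μ₀ + τ_data·x̄)/(τ₀+τ_data), with τ₀=1/σ₀² and τ_data=n/σ².
Here τ₀ = 1/42.7 = 0.023419 and τ_data = 27/28.9 = 0.934256, so τ_n = 0.957675.
Rearranging for μ₀: μ₀ = (μ_n·τ_n − τ_data·x̄)/τ₀ = (3.8872·0.957675 − 0.934256·4.1) / 0.023419 = -0.107775/0.023419 ≈ -4.6.

μ₀ = -4.6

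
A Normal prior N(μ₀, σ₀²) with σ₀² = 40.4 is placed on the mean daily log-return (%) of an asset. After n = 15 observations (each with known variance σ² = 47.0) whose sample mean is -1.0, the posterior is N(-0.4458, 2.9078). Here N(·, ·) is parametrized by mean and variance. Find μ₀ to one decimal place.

μ₀ = 6.7

The posterior mean is a precision-weighted average: μ_n = (τ₀μ₀ + τ_data·x̄)/(τ₀+τ_data), with τ₀=1/σ₀² and τ_data=n/σ².
Here τ₀ = 1/40.4 = 0.024752 and τ_data = 15/47.0 = 0.319149, so τ_n = 0.343901.
Rearranging for μ₀: μ₀ = (μ_n·τ_n − τ_data·x̄)/τ₀ = (-0.4458·0.343901 − 0.319149·-1.0) / 0.024752 = 0.165838/0.024752 ≈ 6.7.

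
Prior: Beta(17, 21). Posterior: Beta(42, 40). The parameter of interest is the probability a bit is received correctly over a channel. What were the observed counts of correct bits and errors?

A Beta(α, β) prior with s successes and f failures in binomial data gives a Beta(α+s, β+f) posterior.
So s = 42 − 17 = 25 and f = 40 − 21 = 19.

25 correct bits and 19 errors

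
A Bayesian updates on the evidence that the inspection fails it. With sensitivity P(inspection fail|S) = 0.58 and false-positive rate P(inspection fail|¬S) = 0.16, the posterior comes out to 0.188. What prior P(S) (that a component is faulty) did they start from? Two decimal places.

P(S) = 0.06

In odds form, posterior odds = prior odds × likelihood ratio, so prior odds = posterior odds ÷ LR.
Posterior odds = 0.188/(1−0.188) = 0.2315. LR = 0.58/0.16 = 3.6250.
Prior odds = 0.2315/3.6250 = 0.0639, so P(S) = 0.0639/(1+0.0639) ≈ 0.06.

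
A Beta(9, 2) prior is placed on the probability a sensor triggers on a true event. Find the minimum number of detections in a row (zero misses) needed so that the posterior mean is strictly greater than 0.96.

After k detections and 0 misses the posterior is Beta(9+k, 2), with mean (9+k)/(9+2+k).
Set (9+k)/(11+k) > 0.96 and solve: k > (0.96·11 − 9)/(1 − 0.96) = 39.000.
The smallest integer exceeding 39.000 is 40.

k = 40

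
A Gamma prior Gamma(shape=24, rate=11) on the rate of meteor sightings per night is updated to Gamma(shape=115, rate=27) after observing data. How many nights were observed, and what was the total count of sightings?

A Gamma(α, β) prior (rate parametrization) on a Poisson rate with n observations summing to S gives posterior Gamma(α+S, β+n).
Matching: Σxᵢ = 115 − 24 = 91 and n = 27 − 11 = 16.

n = 16 nights with total 91 sightings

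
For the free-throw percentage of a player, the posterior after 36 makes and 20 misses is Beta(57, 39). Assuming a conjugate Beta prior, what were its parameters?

Beta is conjugate to the binomial likelihood: posterior = Beta(a+s, b+f).
Subtract the data counts: 57−36=21, 39−20=19.

Beta(21, 19)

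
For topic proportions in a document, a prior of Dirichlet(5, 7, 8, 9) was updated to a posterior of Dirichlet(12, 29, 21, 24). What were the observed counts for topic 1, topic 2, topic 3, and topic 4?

counts (7, 22, 13, 15)

For a Dirichlet(α) prior with multinomial counts c, the posterior is Dirichlet(α + c) componentwise.
Counts are posterior − prior componentwise: 12−5=7, 29−7=22, 21−8=13, 24−9=15.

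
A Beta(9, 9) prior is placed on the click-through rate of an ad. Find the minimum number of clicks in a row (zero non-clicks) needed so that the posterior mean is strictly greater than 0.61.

After k clicks and 0 non-clicks the posterior is Beta(9+k, 9), with mean (9+k)/(9+9+k).
Set (9+k)/(18+k) > 0.61 and solve: k > (0.61·18 − 9)/(1 − 0.61) = 5.077.
The smallest integer exceeding 5.077 is 6, and checking k=6: (15)/(24) = 0.6250 > 0.61.

k = 6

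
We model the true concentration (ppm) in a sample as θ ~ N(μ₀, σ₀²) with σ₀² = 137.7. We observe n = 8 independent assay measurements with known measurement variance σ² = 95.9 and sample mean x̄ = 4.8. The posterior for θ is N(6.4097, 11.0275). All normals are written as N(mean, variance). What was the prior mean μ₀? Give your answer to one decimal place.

With known observation variance, the Normal–Normal posterior has precision τ_n = τ₀ + n/σ² and mean μ_n = (τ₀μ₀ + (n/σ²)x̄)/τ_n.
Here τ₀ = 1/137.7 = 0.007262 and τ_data = 8/95.9 = 0.083420, so τ_n = 0.090682.
Rearranging for μ₀: μ₀ = (μ_n·τ_n − τ_data·x̄)/τ₀ = (6.4097·0.090682 − 0.083420·4.8) / 0.007262 = 0.180828/0.007262 ≈ 24.9.

μ₀ = 24.9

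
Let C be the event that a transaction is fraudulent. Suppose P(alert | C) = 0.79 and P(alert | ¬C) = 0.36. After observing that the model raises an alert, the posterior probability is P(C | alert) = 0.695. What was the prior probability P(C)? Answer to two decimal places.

P(C) = 0.51

Bayes' rule in odds form gives O(C|E) = O(C)·[P(E|C)/P(E|¬C)], hence O(C) = O(C|E)/LR.
Posterior odds = 0.695/(1−0.695) = 2.2787. LR = 0.79/0.36 = 2.1944.
Prior odds = 2.2787/2.1944 = 1.0384, so P(C) = 1.0384/(1+1.0384) ≈ 0.51.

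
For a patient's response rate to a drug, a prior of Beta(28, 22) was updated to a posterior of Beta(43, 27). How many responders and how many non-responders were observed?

Beta is conjugate to the binomial likelihood: posterior = Beta(α+s, β+f).
Match parameters: s=43−28=15, f=27−22=5.

15 responders and 5 non-responders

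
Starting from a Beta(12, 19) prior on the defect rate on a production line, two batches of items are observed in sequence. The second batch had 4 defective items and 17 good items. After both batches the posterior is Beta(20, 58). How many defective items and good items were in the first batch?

4 defective items and 22 good items

Sequential conjugate updates are equivalent to a single update on the pooled data, so total successes = posterior α − prior α and total failures = posterior β − prior β.
Total across both batches: 20−12=8 defective items, 58−19=39 good items.
Subtract the second batch: 8−4=4 defective items and 39−17=22 good items.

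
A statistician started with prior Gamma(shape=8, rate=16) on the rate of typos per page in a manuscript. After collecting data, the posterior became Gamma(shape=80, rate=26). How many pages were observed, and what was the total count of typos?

n = 10 pages with total 72 typos

Gamma–Poisson conjugacy: posterior shape = α + Σxᵢ, posterior rate = β + n.
Matching: Σxᵢ = 80 − 8 = 72 and n = 26 − 16 = 10.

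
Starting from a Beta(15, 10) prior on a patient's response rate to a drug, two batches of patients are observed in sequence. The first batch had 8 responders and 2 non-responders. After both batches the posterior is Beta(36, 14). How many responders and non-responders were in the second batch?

Sequential conjugate updates are equivalent to a single update on the pooled data, so total successes = posterior α − prior α and total failures = posterior β − prior β.
Total across both batches: 36−15=21 responders, 14−10=4 non-responders.
Subtract the first batch: 21−8=13 responders and 4−2=2 non-responders.

13 responders and 2 non-responders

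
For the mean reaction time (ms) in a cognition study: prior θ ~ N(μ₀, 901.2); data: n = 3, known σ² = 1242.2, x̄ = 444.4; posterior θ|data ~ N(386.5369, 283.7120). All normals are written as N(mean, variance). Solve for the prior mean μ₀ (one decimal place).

With known observation variance, the Normal–Normal posterior has precision τ_n = τ₀ + n/σ² and mean μ_n = (τ₀μ₀ + (n/σ²)x̄)/τ_n.
Here τ₀ = 1/901.2 = 0.001110 and τ_data = 3/1242.2 = 0.002415, so τ_n = 0.003525.
Rearranging for μ₀: μ₀ = (μ_n·τ_n − τ_data·x̄)/τ₀ = (386.5369·0.003525 − 0.002415·444.4) / 0.001110 = 0.289317/0.001110 ≈ 260.6.

μ₀ = 260.6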